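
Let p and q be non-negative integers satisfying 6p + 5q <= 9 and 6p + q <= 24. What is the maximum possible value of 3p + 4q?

4

(p,q)=(0,1) is feasible, giving 4.
(p,q)=(1,0) is feasible, giving 3.
(p,q)=(0,0) is feasible, giving 0.
The best lattice point is (0,1), giving 4.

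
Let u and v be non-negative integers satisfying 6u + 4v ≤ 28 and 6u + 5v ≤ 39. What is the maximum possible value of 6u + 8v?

(u,v)=(0,7): 6·0+4·7=28≤28, 6·0+5·7=35≤39, objective 56.
(u,v)=(0,6): 6·0+4·6=24≤28, 6·0+5·6=30≤39, objective 48.
Maximum is 56 at (u,v)=(0,7).

56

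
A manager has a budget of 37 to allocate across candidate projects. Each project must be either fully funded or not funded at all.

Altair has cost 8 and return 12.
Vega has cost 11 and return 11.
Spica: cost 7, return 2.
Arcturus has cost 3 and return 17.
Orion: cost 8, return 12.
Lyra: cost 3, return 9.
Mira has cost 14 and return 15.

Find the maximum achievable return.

Take Altair, Arcturus, Orion, Lyra, and Mira: cost 8 + 3 + 8 + 3 + 14 = 36 ≤ 37, return 12 + 17 + 12 + 9 + 15 = 65.
No other feasible combination does better.

65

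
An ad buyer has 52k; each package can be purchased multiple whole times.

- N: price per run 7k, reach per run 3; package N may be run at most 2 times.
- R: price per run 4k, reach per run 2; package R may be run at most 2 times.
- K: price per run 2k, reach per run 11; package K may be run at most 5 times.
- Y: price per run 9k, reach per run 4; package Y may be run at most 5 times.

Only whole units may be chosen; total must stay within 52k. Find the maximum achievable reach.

74

This is a bounded integer knapsack.
K has the best ratio (11/2); taking only K gives at most 5×11 = 55 (stopped by the supply cap of 5).
Mixing does better — 1×N, 2×R, 5×K, and 3×Y: price 52 ≤ 52, reach 1·3 + 2·2 + 5·11 + 3·4 = 74.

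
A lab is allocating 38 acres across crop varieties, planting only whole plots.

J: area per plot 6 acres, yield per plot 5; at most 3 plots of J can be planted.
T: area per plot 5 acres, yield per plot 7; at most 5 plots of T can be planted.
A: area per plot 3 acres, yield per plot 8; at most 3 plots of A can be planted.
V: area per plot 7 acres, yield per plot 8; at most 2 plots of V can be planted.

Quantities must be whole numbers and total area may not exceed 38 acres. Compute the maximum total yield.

61

A has the best ratio (8/3); taking only A gives at most 3×8 = 24 (stopped by the supply cap of 3).
Mixing does better — 3×T, 3×A, and 2×V: area 38 ≤ 38, yield 3·7 + 3·8 + 2·8 = 61.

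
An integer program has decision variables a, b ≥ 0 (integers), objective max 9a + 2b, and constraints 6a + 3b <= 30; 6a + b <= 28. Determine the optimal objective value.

Relaxing integrality, the LP optimum is 42.50 at (a,b) = (4.5, 1), which is not an integer point.
(a,b)=(4,2): 6·4+3·2=30≤30, 6·4+1·2=26≤28, objective 40.
(a,b)=(4,1): 6·4+3·1=27≤30, 6·4+1·1=25≤28, objective 38.
(a,b)=(4,0): 6·4+3·0=24≤30, 6·4+1·0=24≤28, objective 36.
The best lattice point is (4,2), giving 40.

40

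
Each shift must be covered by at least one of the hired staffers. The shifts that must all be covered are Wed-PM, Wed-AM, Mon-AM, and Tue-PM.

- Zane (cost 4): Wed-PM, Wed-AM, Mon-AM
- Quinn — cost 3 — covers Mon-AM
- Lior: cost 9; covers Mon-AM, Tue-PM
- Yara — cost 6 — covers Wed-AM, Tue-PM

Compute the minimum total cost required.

10

This is a weighted set-cover instance.
Choose Zane and Yara: together they cover Wed-PM, Wed-AM, Mon-AM, Tue-PM — every shift.
Total cost: 4 + 6 = 10.
No cover costs less than 10.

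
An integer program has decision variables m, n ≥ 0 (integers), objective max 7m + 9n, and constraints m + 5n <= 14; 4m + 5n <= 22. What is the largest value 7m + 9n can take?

39

(m,n)=(3,2): 1·3+5·2=13≤14, 4·3+5·2=22≤22, objective 39.
(m,n)=(4,1): 1·4+5·1=9≤14, 4·4+5·1=21≤22, objective 37.
(m,n)=(2,2): 1·2+5·2=12≤14, 4·2+5·2=18≤22, objective 32.
The best lattice point is (3,2), giving 39.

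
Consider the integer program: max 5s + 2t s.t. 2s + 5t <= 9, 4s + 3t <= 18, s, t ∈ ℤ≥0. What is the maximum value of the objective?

20

The continuous relaxation peaks at (4.5, 0) with value 22.50; rounding to a feasible lattice point costs some objective.
(s,t)=(4,0): 2·4+5·0=8≤9, 4·4+3·0=16≤18, objective 20.
(s,t)=(3,0): 2·3+5·0=6≤9, 4·3+3·0=12≤18, objective 15.
The best lattice point is (4,0), giving 20.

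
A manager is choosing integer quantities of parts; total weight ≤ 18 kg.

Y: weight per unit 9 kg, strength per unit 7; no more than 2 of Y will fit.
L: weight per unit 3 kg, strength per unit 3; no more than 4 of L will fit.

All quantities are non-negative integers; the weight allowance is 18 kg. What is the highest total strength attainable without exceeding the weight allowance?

16

L has the best ratio (3/3); taking only L gives at most 4×3 = 12 (stopped by the supply cap of 4).
Mixing does better — 1×Y and 3×L: weight 18 ≤ 18, strength 1·7 + 3·3 = 16.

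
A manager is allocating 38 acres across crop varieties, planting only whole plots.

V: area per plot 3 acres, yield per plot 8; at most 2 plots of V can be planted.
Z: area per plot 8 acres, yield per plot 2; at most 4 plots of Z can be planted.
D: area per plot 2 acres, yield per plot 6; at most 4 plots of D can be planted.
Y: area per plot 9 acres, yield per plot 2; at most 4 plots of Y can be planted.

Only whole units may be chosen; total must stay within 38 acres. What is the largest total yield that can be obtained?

This is a bounded integer knapsack.
D has the best ratio (6/2); taking only D gives at most 4×6 = 24 (stopped by the supply cap of 4).
Mixing does better — 2×V, 3×Z, and 4×D: area 38 ≤ 38, yield 2·8 + 3·2 + 4·6 = 46.

46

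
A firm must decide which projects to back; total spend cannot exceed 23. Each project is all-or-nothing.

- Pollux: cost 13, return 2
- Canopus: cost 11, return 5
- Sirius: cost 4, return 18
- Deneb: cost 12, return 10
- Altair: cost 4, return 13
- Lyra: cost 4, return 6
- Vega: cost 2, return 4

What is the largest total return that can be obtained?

Allowing fractional choices, the relaxed optimum would be about 48.5, but projects are indivisible.
Sirius + Altair + Lyra + Vega: cost 4 + 4 + 4 + 2 = 14 ≤ 23, return 18 + 13 + 6 + 4 = 41.
Canopus + Sirius + Altair + Lyra: cost 11 + 4 + 4 + 4 = 23 ≤ 23, return 5 + 18 + 13 + 6 = 42.
Sirius + Deneb + Altair + Vega: cost 4 + 12 + 4 + 2 = 22 ≤ 23, return 18 + 10 + 13 + 4 = 45.
Best is Sirius, Deneb, Altair, and Vega with total return 45.

45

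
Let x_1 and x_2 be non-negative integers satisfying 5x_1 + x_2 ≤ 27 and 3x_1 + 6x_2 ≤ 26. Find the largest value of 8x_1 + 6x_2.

(x_1,x_2)=(5,1) is feasible, giving 46.
(x_1,x_2)=(4,2) is feasible, giving 44.
(x_1,x_2)=(5,0) is feasible, giving 40.
(x_1,x_2)=(4,1) is feasible, giving 38.
The best lattice point is (5,1), giving 46.

46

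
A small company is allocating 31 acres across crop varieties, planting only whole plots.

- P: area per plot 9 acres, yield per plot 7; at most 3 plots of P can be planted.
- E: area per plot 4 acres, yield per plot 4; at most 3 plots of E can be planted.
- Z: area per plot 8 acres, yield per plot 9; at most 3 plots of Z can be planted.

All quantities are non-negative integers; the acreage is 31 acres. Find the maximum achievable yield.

This is a bounded integer knapsack.
Z has the best ratio (9/8); taking only Z gives at most 3×9 = 27 (stopped by the area limit).
Mixing does better — 1×E and 3×Z: area 28 ≤ 31, yield 1·4 + 3·9 = 31.

31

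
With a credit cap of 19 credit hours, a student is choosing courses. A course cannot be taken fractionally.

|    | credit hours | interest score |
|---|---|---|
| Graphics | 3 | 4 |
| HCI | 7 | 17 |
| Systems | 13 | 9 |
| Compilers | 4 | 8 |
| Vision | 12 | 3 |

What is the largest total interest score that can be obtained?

This is a 0-1 knapsack instance.
Allowing fractional choices, the relaxed optimum would be about 32.5, but courses are indivisible.
Graphics + HCI: credit hours 3 + 7 = 10 ≤ 19, interest score 4 + 17 = 21.
HCI + Compilers: credit hours 7 + 4 = 11 ≤ 19, interest score 17 + 8 = 25.
Graphics + HCI + Compilers: credit hours 3 + 7 + 4 = 14 ≤ 19, interest score 4 + 17 + 8 = 29.
Best is Graphics, HCI, and Compilers with total interest score 29.

29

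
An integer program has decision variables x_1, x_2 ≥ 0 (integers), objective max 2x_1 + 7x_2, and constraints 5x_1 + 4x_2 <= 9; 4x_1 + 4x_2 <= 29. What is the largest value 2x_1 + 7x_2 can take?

(x_1,x_2)=(0,2): 5·0+4·2=8≤9, 4·0+4·2=8≤29, objective 14.
(x_1,x_2)=(1,1): 5·1+4·1=9≤9, 4·1+4·1=8≤29, objective 9.
(x_1,x_2)=(0,1): 5·0+4·1=4≤9, 4·0+4·1=4≤29, objective 7.
Maximum is 14 at (x_1,x_2)=(0,2).

14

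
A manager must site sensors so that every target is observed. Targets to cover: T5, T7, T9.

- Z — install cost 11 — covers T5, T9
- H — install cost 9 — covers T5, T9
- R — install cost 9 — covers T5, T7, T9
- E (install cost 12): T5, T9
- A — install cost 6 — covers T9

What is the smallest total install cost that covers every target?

9

R alone covers T5, T7, T9 — every target.
Total install cost: 9.
No cover costs less than 9.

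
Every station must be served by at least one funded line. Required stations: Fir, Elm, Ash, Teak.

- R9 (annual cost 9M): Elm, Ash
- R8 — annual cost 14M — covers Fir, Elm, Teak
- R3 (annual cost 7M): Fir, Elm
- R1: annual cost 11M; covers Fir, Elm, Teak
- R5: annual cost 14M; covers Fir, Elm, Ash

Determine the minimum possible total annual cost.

20

The greedy cost-per-new-station heuristic would pick R3, R9, and R1 for 27, but a cheaper cover exists.
Choose R9 and R1: together they cover Fir, Elm, Ash, Teak — every station.
Total annual cost: 9 + 11 = 20.
No cover costs less than 20.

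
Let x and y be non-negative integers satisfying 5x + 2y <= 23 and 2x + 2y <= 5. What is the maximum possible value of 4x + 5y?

10

(x,y)=(0,2): 5·0+2·2=4≤23, 2·0+2·2=4≤5, objective 10.
(x,y)=(1,1): 5·1+2·1=7≤23, 2·1+2·1=4≤5, objective 9.
The best lattice point is (0,2), giving 10.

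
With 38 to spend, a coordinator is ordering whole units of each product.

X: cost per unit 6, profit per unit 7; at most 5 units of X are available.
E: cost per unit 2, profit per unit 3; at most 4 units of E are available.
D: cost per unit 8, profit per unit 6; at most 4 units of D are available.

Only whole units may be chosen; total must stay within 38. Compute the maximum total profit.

47

5×X and 4×E: cost 38 ≤ 38, profit 5·7 + 4·3 = 47.
5×X and 3×E: cost 36 ≤ 38, profit 5·7 + 3·3 = 44.
Best is 47.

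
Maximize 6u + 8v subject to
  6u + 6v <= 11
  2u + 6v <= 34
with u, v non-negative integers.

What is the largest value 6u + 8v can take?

8

(u,v)=(0,1): 6·0+6·1=6≤11, 2·0+6·1=6≤34, objective 8.
(u,v)=(1,0): 6·1+6·0=6≤11, 2·1+6·0=2≤34, objective 6.
(u,v)=(0,0): 6·0+6·0=0≤11, 2·0+6·0=0≤34, objective 0.
Maximum is 8 at (u,v)=(0,1).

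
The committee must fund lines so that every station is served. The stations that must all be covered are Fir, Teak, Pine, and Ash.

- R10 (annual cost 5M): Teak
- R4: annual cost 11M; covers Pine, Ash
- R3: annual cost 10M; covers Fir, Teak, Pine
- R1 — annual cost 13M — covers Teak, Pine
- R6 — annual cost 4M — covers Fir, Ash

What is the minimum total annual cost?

The greedy cost-per-new-station heuristic would pick R6, R10, and R3 for 19, but a cheaper cover exists.
Choose R3 and R6: together they cover Fir, Teak, Pine, Ash — every station.
Total annual cost: 10 + 4 = 14.
No cover costs less than 14.

14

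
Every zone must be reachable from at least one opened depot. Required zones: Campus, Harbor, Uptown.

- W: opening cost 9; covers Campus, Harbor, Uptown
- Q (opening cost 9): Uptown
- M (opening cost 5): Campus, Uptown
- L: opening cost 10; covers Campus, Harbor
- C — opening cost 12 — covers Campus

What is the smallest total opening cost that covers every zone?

9

This is an integer covering problem.
The greedy cost-per-new-zone heuristic would pick M and W for 14, but a cheaper cover exists.
W alone covers Campus, Harbor, Uptown — every zone.
Total opening cost: 9.
No cover costs less than 9.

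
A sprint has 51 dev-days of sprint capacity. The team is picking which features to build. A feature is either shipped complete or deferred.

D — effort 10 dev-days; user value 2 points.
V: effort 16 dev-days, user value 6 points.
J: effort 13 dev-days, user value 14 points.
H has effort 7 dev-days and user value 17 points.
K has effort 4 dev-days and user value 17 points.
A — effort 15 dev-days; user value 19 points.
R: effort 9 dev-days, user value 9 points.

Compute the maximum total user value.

76

Treat it as a binary knapsack problem.
Take J, H, K, A, and R: effort 13 + 7 + 4 + 15 + 9 = 48 ≤ 51, user value 14 + 17 + 17 + 19 + 9 = 76.
No other feasible combination does better.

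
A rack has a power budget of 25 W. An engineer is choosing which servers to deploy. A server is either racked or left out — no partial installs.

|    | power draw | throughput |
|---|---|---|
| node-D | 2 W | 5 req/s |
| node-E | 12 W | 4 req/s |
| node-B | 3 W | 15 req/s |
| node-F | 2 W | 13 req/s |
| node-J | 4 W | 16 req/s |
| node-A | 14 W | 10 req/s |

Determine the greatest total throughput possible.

node-D + node-E + node-B + node-F + node-J: power draw 2 + 12 + 3 + 2 + 4 = 23 ≤ 25, throughput 5 + 4 + 15 + 13 + 16 = 53.
node-B + node-F + node-J + node-A: power draw 3 + 2 + 4 + 14 = 23 ≤ 25, throughput 15 + 13 + 16 + 10 = 54.
node-D + node-B + node-F + node-J + node-A: power draw 2 + 3 + 2 + 4 + 14 = 25 ≤ 25, throughput 5 + 15 + 13 + 16 + 10 = 59.
Best is node-D, node-B, node-F, node-J, and node-A with total throughput 59.

59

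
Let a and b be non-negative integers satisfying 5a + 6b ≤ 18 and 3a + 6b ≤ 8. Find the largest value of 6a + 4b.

Relaxing integrality, the LP optimum is 16.00 at (a,b) = (2.67, 0), which is not an integer point.
(a,b)=(2,0): 5·2+6·0=10≤18, 3·2+6·0=6≤8, objective 12.
(a,b)=(1,0): 5·1+6·0=5≤18, 3·1+6·0=3≤8, objective 6.
Maximum is 12 at (a,b)=(2,0).

12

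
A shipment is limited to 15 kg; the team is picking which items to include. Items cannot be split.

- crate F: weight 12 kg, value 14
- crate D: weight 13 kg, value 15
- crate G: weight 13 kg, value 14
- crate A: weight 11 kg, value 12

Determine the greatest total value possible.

15

Take crate D: weight 13 ≤ 15, value 15.
No other feasible combination does better.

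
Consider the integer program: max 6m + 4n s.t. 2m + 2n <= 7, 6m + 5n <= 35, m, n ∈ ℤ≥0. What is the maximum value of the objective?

18

The continuous relaxation peaks at (3.5, 0) with value 21.00; rounding to a feasible lattice point costs some objective.
(m,n)=(3,0): 2·3+2·0=6≤7, 6·3+5·0=18≤35, objective 18.
(m,n)=(2,1): 2·2+2·1=6≤7, 6·2+5·1=17≤35, objective 16.
(m,n)=(2,0): 2·2+2·0=4≤7, 6·2+5·0=12≤35, objective 12.
Maximum is 18 at (m,n)=(3,0).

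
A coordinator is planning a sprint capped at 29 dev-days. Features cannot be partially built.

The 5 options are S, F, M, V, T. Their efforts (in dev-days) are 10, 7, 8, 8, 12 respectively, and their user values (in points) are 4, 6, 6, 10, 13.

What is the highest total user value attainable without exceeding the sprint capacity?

M + V + T: effort 8 + 8 + 12 = 28 ≤ 29, user value 6 + 10 + 13 = 29.
F + V + T: effort 7 + 8 + 12 = 27 ≤ 29, user value 6 + 10 + 13 = 29.
The maximum user value is 29; one optimal choice is F, V, and T.

29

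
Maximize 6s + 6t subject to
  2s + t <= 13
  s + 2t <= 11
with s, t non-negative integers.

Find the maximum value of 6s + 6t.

48

(s,t)=(5,3): 2·5+1·3=13≤13, 1·5+2·3=11≤11, objective 48.
(s,t)=(5,2): 2·5+1·2=12≤13, 1·5+2·2=9≤11, objective 42.
(s,t)=(4,3): 2·4+1·3=11≤13, 1·4+2·3=10≤11, objective 42.
(s,t)=(4,2): 2·4+1·2=10≤13, 1·4+2·2=8≤11, objective 36.
No feasible integer point exceeds 48.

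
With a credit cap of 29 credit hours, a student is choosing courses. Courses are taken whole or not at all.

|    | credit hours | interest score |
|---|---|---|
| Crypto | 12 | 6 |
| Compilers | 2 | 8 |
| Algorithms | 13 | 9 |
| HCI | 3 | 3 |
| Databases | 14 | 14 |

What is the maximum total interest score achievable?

31

This is an integer program with binary decision variables.
Allowing fractional choices, the relaxed optimum would be about 31.9, but courses are indivisible.
Compilers + Algorithms + Databases: credit hours 2 + 13 + 14 = 29 ≤ 29, interest score 8 + 9 + 14 = 31.
Compilers + HCI + Databases: credit hours 2 + 3 + 14 = 19 ≤ 29, interest score 8 + 3 + 14 = 25.
Crypto + Compilers + Databases: credit hours 12 + 2 + 14 = 28 ≤ 29, interest score 6 + 8 + 14 = 28.
Best is Compilers, Algorithms, and Databases with total interest score 31.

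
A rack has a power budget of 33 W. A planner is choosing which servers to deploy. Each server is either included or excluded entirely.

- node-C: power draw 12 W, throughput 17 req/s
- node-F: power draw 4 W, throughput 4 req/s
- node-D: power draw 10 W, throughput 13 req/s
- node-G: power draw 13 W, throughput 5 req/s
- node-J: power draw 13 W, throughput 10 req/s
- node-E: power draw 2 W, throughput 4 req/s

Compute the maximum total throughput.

38

Treat it as a binary knapsack problem.
Allowing fractional choices, the relaxed optimum would be about 41.8, but servers are indivisible.
node-C + node-F + node-J + node-E: power draw 12 + 4 + 13 + 2 = 31 ≤ 33, throughput 17 + 4 + 10 + 4 = 35.
node-C + node-D + node-E: power draw 12 + 10 + 2 = 24 ≤ 33, throughput 17 + 13 + 4 = 34.
node-C + node-F + node-D + node-E: power draw 12 + 4 + 10 + 2 = 28 ≤ 33, throughput 17 + 4 + 13 + 4 = 38.
Best is node-C, node-F, node-D, and node-E with total throughput 38.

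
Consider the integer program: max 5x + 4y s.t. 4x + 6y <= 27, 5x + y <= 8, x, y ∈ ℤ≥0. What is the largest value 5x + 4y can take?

Relaxing integrality, the LP optimum is 19.88 at (x,y) = (0.808, 3.96), which is not an integer point.
(x,y)=(1,3): 4·1+6·3=22≤27, 5·1+1·3=8≤8, objective 17.
(x,y)=(0,4): 4·0+6·4=24≤27, 5·0+1·4=4≤8, objective 16.
(x,y)=(1,2): 4·1+6·2=16≤27, 5·1+1·2=7≤8, objective 13.
Maximum is 17 at (x,y)=(1,3).

17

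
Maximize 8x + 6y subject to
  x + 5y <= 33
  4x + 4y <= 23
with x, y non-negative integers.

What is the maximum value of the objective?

40

Relaxing integrality, the LP optimum is 46.00 at (x,y) = (5.75, 0), which is not an integer point.
(x,y)=(5,0) is feasible, giving 40.
(x,y)=(4,1) is feasible, giving 38.
The best lattice point is (5,0), giving 40.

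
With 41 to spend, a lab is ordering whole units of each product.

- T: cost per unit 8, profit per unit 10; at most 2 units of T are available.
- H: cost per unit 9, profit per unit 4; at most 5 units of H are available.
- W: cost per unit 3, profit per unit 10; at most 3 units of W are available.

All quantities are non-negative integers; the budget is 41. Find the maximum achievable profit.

This is a bounded integer knapsack.
W has the best ratio (10/3); taking only W gives at most 3×10 = 30 (stopped by the supply cap of 3).
Mixing does better — 2×T, 1×H, and 3×W: cost 34 ≤ 41, profit 2·10 + 1·4 + 3·10 = 54.

54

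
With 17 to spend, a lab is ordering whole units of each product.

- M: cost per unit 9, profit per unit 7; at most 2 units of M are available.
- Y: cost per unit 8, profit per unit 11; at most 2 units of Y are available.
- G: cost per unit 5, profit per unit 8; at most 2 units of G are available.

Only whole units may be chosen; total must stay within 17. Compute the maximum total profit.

22

This is a bounded integer knapsack.
G has the best ratio (8/5); taking only G gives at most 2×8 = 16 (stopped by the supply cap of 2).
Mixing does better — 2×Y: cost 16 ≤ 17, profit 2·11 = 22.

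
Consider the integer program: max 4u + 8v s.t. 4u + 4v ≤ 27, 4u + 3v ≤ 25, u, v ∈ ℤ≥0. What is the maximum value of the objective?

48

Relaxing integrality, the LP optimum is 54.00 at (u,v) = (0, 6.75), which is not an integer point.
(u,v)=(0,6): 4·0+4·6=24≤27, 4·0+3·6=18≤25, objective 48.
(u,v)=(1,5): 4·1+4·5=24≤27, 4·1+3·5=19≤25, objective 44.
(u,v)=(0,5): 4·0+4·5=20≤27, 4·0+3·5=15≤25, objective 40.
No feasible integer point exceeds 48.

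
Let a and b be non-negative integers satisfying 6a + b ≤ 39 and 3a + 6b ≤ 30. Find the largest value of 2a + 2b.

16

(a,b)=(6,2): 6·6+1·2=38≤39, 3·6+6·2=30≤30, objective 16.
(a,b)=(6,1): 6·6+1·1=37≤39, 3·6+6·1=24≤30, objective 14.
(a,b)=(5,2): 6·5+1·2=32≤39, 3·5+6·2=27≤30, objective 14.
The best lattice point is (6,2), giving 16.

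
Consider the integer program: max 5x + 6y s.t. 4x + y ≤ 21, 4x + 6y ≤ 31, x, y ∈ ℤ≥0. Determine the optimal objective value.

The continuous relaxation peaks at (4.75, 2) with value 35.75; rounding to a feasible lattice point costs some objective.
(x,y)=(3,3): 4·3+1·3=15≤21, 4·3+6·3=30≤31, objective 33.
(x,y)=(4,2): 4·4+1·2=18≤21, 4·4+6·2=28≤31, objective 32.
(x,y)=(5,1): 4·5+1·1=21≤21, 4·5+6·1=26≤31, objective 31.
Maximum is 33 at (x,y)=(3,3).

33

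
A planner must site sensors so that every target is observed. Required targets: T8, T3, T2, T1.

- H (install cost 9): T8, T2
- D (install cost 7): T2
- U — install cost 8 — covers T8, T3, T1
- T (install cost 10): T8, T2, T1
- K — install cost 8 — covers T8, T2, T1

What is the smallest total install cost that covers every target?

Choose D and U: together they cover T8, T3, T2, T1 — every target.
Total install cost: 7 + 8 = 15.
No cover costs less than 15.

15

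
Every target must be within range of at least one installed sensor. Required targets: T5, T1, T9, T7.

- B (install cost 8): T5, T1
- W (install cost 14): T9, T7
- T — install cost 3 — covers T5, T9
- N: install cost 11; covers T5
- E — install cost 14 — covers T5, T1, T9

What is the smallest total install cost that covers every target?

Choose B and W: together they cover T5, T1, T9, T7 — every target.
Total install cost: 8 + 14 = 22.

22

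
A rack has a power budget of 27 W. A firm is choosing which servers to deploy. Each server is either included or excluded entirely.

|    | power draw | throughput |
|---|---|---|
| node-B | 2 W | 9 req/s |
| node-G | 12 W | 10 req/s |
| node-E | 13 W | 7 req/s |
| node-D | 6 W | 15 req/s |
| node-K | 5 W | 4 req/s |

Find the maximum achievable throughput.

Allowing fractional choices, the relaxed optimum would be about 39.1, but servers are indivisible.
node-B + node-E + node-D + node-K: power draw 2 + 13 + 6 + 5 = 26 ≤ 27, throughput 9 + 7 + 15 + 4 = 35.
node-B + node-G + node-D: power draw 2 + 12 + 6 = 20 ≤ 27, throughput 9 + 10 + 15 = 34.
node-B + node-G + node-D + node-K: power draw 2 + 12 + 6 + 5 = 25 ≤ 27, throughput 9 + 10 + 15 + 4 = 38.
Best is node-B, node-G, node-D, and node-K with total throughput 38.

38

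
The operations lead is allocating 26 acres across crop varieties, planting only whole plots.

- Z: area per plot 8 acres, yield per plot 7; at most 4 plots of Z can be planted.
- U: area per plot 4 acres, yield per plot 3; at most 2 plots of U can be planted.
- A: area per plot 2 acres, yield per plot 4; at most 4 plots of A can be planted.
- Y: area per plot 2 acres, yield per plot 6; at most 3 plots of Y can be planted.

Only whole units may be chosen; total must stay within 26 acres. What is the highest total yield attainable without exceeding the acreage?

Take 1×Z, 1×U, 4×A, and 3×Y: area 26 ≤ 26, yield 1·7 + 1·3 + 4·4 + 3·6 = 44.
Y has the best ratio (6/2) and is taken to its limit of 3; remaining capacity is filled optimally with the others.

44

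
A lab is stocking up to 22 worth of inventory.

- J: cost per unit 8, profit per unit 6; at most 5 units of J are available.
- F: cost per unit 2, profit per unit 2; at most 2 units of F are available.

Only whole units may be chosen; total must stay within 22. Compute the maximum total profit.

2×J and 2×F: cost 20 ≤ 22, profit 2·6 + 2·2 = 16.
2×J and 1×F: cost 18 ≤ 22, profit 2·6 + 1·2 = 14.
Best is 16.

16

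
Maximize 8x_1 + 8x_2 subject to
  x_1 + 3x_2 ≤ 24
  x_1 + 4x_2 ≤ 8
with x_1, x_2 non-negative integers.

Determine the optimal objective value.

(x_1,x_2)=(8,0): 1·8+3·0=8≤24, 1·8+4·0=8≤8, objective 64.
(x_1,x_2)=(7,0): 1·7+3·0=7≤24, 1·7+4·0=7≤8, objective 56.
Maximum is 64 at (x_1,x_2)=(8,0).

64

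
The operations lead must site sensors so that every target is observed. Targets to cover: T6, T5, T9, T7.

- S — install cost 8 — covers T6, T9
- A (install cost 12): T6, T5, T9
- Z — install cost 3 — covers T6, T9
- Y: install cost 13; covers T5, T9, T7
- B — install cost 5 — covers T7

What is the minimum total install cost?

The greedy cost-per-new-target heuristic would pick Z, B, and A for 20, but a cheaper cover exists.
Choose Z and Y: together they cover T6, T5, T9, T7 — every target.
Total install cost: 3 + 13 = 16.
No cover costs less than 16.

16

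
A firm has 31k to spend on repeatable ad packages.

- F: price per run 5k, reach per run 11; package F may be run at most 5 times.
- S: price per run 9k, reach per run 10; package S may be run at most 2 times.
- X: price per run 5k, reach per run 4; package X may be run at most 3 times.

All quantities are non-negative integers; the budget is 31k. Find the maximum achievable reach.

59

F has the best ratio (11/5); taking only F gives at most 5×11 = 55 (stopped by the supply cap of 5).
Mixing does better — 5×F and 1×X: price 30 ≤ 31, reach 5·11 + 1·4 = 59.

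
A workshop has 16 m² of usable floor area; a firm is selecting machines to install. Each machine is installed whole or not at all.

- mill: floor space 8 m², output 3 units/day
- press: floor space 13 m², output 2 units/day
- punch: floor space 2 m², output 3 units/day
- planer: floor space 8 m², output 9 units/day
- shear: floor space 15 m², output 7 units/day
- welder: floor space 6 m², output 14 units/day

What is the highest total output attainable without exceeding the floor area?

26

Take punch, planer, and welder: floor space 2 + 8 + 6 = 16 ≤ 16, output 3 + 9 + 14 = 26.
No other feasible combination does better.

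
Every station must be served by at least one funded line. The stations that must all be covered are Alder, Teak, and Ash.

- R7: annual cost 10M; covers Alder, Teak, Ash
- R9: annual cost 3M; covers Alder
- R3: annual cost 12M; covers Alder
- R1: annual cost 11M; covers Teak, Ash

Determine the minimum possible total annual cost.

10

The greedy cost-per-new-station heuristic would pick R9 and R7 for 13, but a cheaper cover exists.
R7 alone covers Alder, Teak, Ash — every station.
Total annual cost: 10.
No cover costs less than 10.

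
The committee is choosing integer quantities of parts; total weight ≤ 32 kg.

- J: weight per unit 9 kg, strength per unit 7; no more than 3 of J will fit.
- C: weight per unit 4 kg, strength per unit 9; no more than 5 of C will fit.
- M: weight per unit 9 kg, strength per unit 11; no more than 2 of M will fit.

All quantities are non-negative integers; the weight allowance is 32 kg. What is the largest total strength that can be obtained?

56

1×J and 5×C: weight 29 ≤ 32, strength 1·7 + 5·9 = 52.
5×C and 1×M: weight 29 ≤ 32, strength 5·9 + 1·11 = 56.
Best is 56.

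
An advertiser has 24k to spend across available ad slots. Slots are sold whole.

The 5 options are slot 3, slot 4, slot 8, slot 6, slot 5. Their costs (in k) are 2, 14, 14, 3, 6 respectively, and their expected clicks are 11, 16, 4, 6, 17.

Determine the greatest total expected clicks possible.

44

slot 3 + slot 6 + slot 5: cost 2 + 3 + 6 = 11 ≤ 24, expected clicks 11 + 6 + 17 = 34.
slot 4 + slot 6 + slot 5: cost 14 + 3 + 6 = 23 ≤ 24, expected clicks 16 + 6 + 17 = 39.
slot 3 + slot 4 + slot 5: cost 2 + 14 + 6 = 22 ≤ 24, expected clicks 11 + 16 + 17 = 44.
Best is slot 3, slot 4, and slot 5 with total expected clicks 44.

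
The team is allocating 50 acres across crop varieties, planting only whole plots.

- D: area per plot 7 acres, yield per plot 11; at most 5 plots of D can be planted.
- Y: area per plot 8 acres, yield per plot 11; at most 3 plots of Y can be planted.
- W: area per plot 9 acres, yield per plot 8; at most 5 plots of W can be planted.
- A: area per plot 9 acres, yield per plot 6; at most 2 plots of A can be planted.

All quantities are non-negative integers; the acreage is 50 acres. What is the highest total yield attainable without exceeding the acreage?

66

D has the best ratio (11/7); taking only D gives at most 5×11 = 55 (stopped by the supply cap of 5).
Mixing does better — 3×D and 3×Y: area 45 ≤ 50, yield 3·11 + 3·11 = 66.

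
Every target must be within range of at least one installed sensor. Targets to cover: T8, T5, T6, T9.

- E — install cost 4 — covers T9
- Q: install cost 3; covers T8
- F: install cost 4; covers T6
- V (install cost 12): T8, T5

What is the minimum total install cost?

The greedy cost-per-new-target heuristic would pick Q, E, F, and V for 23, but a cheaper cover exists.
Choose E, F, and V: together they cover T8, T5, T6, T9 — every target.
Total install cost: 4 + 4 + 12 = 20.
No cover costs less than 20.

20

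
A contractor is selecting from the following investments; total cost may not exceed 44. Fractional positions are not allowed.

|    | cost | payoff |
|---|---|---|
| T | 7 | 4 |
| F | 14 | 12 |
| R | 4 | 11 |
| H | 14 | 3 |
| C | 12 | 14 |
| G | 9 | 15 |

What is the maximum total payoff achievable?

52

Allowing fractional choices, the relaxed optimum would be about 54.9, but investments are indivisible.
T + F + C + G: cost 7 + 14 + 12 + 9 = 42 ≤ 44, payoff 4 + 12 + 14 + 15 = 45.
F + R + C + G: cost 14 + 4 + 12 + 9 = 39 ≤ 44, payoff 12 + 11 + 14 + 15 = 52.
T + R + C + G: cost 7 + 4 + 12 + 9 = 32 ≤ 44, payoff 4 + 11 + 14 + 15 = 44.
Best is F, R, C, and G with total payoff 52.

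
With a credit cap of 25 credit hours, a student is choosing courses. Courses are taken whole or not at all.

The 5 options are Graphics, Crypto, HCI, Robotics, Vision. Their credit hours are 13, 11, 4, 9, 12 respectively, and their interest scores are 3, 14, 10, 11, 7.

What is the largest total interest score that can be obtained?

35

Crypto + Robotics: credit hours 11 + 9 = 20 ≤ 25, interest score 14 + 11 = 25.
HCI + Robotics + Vision: credit hours 4 + 9 + 12 = 25 ≤ 25, interest score 10 + 11 + 7 = 28.
Crypto + HCI + Robotics: credit hours 11 + 4 + 9 = 24 ≤ 25, interest score 14 + 10 + 11 = 35.
Best is Crypto, HCI, and Robotics with total interest score 35.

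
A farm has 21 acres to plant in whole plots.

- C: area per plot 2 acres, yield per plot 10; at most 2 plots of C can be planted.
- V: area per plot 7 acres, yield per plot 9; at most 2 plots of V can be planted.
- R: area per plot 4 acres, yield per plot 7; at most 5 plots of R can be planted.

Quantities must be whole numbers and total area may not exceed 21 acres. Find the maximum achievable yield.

This is a bounded integer knapsack.
Take 2×C and 4×R: area 20 ≤ 21, yield 2·10 + 4·7 = 48.
C has the best ratio (10/2) and is taken to its limit of 2; remaining capacity is filled optimally with the others.

48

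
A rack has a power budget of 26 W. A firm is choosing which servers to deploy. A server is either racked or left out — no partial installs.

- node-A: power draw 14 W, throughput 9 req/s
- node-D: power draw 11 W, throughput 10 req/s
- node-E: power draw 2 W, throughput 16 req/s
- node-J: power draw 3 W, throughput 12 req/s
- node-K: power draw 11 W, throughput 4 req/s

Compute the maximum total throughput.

Allowing fractional choices, the relaxed optimum would be about 44.4, but servers are indivisible.
node-A + node-E + node-J: power draw 14 + 2 + 3 = 19 ≤ 26, throughput 9 + 16 + 12 = 37.
node-D + node-E + node-J: power draw 11 + 2 + 3 = 16 ≤ 26, throughput 10 + 16 + 12 = 38.
Best is node-D, node-E, and node-J with total throughput 38.

38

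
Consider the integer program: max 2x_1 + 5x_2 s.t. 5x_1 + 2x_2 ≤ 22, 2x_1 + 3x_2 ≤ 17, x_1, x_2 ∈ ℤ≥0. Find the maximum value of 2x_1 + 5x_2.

27

The continuous relaxation peaks at (0, 5.67) with value 28.33; rounding to a feasible lattice point costs some objective.
(x_1,x_2)=(1,5): 5·1+2·5=15≤22, 2·1+3·5=17≤17, objective 27.
(x_1,x_2)=(0,5): 5·0+2·5=10≤22, 2·0+3·5=15≤17, objective 25.
(x_1,x_2)=(2,4): 5·2+2·4=18≤22, 2·2+3·4=16≤17, objective 24.
Maximum is 27 at (x_1,x_2)=(1,5).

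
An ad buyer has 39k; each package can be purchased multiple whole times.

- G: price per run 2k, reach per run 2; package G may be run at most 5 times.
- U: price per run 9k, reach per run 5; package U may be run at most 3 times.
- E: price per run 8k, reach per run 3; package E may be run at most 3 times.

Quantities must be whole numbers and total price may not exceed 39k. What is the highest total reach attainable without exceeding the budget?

G has the best ratio (2/2); taking only G gives at most 5×2 = 10 (stopped by the supply cap of 5).
Mixing does better — 5×G and 3×U: price 37 ≤ 39, reach 5·2 + 3·5 = 25.

25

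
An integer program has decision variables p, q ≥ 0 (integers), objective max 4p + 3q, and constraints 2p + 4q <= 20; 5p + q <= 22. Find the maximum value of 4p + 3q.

22

The continuous relaxation peaks at (3.78, 3.11) with value 24.44; rounding to a feasible lattice point costs some objective.
(p,q)=(4,2): 2·4+4·2=16≤20, 5·4+1·2=22≤22, objective 22.
(p,q)=(3,3): 2·3+4·3=18≤20, 5·3+1·3=18≤22, objective 21.
(p,q)=(2,4): 2·2+4·4=20≤20, 5·2+1·4=14≤22, objective 20.
The best lattice point is (4,2), giving 22.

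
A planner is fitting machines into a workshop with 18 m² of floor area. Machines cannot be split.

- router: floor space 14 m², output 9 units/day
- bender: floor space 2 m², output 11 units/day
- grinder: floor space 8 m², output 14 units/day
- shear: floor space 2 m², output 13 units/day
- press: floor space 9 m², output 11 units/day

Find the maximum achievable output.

38

bender + shear + press: floor space 2 + 2 + 9 = 13 ≤ 18, output 11 + 13 + 11 = 35.
bender + grinder + shear: floor space 2 + 8 + 2 = 12 ≤ 18, output 11 + 14 + 13 = 38.
router + bender + shear: floor space 14 + 2 + 2 = 18 ≤ 18, output 9 + 11 + 13 = 33.
Best is bender, grinder, and shear with total output 38.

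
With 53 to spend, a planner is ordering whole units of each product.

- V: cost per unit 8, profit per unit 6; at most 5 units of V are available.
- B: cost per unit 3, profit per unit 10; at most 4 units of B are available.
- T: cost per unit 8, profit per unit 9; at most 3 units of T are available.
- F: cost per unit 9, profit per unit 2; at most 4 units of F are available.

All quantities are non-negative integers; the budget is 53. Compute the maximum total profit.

This is a bounded integer knapsack.
B has the best ratio (10/3); taking only B gives at most 4×10 = 40 (stopped by the supply cap of 4).
Mixing does better — 2×V, 4×B, and 3×T: cost 52 ≤ 53, profit 2·6 + 4·10 + 3·9 = 79.

79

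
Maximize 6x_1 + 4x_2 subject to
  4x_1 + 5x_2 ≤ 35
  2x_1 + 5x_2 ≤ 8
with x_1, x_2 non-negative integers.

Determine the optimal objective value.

24

(x_1,x_2)=(4,0) is feasible, giving 24.
(x_1,x_2)=(3,0) is feasible, giving 18.
Maximum is 24 at (x_1,x_2)=(4,0).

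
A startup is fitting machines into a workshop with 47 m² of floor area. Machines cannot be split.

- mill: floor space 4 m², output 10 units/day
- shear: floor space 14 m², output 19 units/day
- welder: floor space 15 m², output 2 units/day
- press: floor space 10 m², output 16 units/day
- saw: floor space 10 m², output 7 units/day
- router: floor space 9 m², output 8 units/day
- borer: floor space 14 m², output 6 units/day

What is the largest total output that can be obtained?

This is a 0-1 knapsack instance.
mill + shear + press + saw + router: floor space 4 + 14 + 10 + 10 + 9 = 47 ≤ 47, output 10 + 19 + 16 + 7 + 8 = 60.
mill + shear + press + router: floor space 4 + 14 + 10 + 9 = 37 ≤ 47, output 10 + 19 + 16 + 8 = 53.
Best is mill, shear, press, saw, and router with total output 60.

60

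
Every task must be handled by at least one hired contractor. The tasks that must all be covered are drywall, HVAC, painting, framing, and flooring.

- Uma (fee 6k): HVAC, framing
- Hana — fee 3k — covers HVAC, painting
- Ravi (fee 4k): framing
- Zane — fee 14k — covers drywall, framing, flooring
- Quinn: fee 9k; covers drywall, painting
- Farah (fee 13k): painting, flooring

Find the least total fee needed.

17

Choose Hana and Zane: together they cover drywall, HVAC, painting, framing, flooring — every task.
Total fee: 3 + 14 = 17.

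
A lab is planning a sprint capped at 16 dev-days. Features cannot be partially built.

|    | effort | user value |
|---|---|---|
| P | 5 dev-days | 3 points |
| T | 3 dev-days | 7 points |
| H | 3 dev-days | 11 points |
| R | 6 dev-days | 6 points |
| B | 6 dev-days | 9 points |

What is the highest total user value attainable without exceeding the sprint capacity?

27

This is an integer program with binary decision variables.
Allowing fractional choices, the relaxed optimum would be about 31.0, but features are indivisible.
T + H + R: effort 3 + 3 + 6 = 12 ≤ 16, user value 7 + 11 + 6 = 24.
T + H + B: effort 3 + 3 + 6 = 12 ≤ 16, user value 7 + 11 + 9 = 27.
H + R + B: effort 3 + 6 + 6 = 15 ≤ 16, user value 11 + 6 + 9 = 26.
Best is T, H, and B with total user value 27.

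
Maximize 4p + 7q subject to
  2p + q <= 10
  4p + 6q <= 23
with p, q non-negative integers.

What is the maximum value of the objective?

(p,q)=(1,3): 2·1+1·3=5≤10, 4·1+6·3=22≤23, objective 25.
(p,q)=(2,2): 2·2+1·2=6≤10, 4·2+6·2=20≤23, objective 22.
The best lattice point is (1,3), giving 25.

25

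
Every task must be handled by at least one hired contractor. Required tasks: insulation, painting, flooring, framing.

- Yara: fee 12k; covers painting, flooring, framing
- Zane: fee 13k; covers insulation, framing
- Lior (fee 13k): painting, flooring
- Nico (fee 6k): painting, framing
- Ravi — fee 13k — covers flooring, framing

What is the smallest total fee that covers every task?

25

Choose Yara and Zane: together they cover insulation, painting, flooring, framing — every task.
Total fee: 12 + 13 = 25.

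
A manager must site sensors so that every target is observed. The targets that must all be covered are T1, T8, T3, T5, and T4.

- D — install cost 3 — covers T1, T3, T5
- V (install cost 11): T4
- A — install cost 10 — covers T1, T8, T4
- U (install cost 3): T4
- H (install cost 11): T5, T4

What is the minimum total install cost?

13

This is a weighted set-cover instance.
The greedy cost-per-new-target heuristic would pick D, U, and A for 16, but a cheaper cover exists.
Choose D and A: together they cover T1, T8, T3, T5, T4 — every target.
Total install cost: 3 + 10 = 13.
No cover costs less than 13.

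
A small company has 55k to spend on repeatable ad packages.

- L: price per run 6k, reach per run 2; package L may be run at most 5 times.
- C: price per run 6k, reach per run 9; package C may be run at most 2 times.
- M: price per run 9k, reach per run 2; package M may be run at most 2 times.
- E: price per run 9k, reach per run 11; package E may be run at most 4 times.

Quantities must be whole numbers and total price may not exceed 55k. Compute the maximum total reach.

64

Take 1×L, 2×C, and 4×E: price 54 ≤ 55, reach 1·2 + 2·9 + 4·11 = 64.
C has the best ratio (9/6) and is taken to its limit of 2; remaining capacity is filled optimally with the others.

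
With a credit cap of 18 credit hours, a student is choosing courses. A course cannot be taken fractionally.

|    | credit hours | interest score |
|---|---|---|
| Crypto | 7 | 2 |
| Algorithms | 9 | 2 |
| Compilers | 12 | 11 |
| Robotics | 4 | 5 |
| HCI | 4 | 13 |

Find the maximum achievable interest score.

Take Compilers and HCI: credit hours 12 + 4 = 16 ≤ 18, interest score 11 + 13 = 24.
No other feasible combination does better.

24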